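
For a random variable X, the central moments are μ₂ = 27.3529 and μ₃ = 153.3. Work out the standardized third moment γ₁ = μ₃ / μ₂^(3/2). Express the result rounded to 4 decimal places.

σ = √μ₂ = √27.3529 = 5.23000
σ³ = μ₂^(3/2) = 143.05567
γ₁ = μ₃/σ³ = 153.3 / 143.05567 ≈ 1.0716

1.0716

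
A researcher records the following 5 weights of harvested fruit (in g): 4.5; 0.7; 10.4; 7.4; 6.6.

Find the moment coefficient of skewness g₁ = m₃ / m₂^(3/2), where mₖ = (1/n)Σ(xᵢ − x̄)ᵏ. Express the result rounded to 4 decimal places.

x̄ = (4.5 + 0.7 + 10.4 + 7.4 + 6.6) / 5 = 5.9200
deviations (xᵢ − x̄): -1.4200, -5.2200, 4.4800, 1.4800, 0.6800
Σ(xᵢ − x̄)² = 51.9880 ⇒ m₂ = 51.9880/5 = 10.39760
Σ(xᵢ − x̄)³ = -51.6283 ⇒ m₃ = -51.6283/5 = -10.32566
m₂^(3/2) = 10.39760^(1.5) = 33.52738
g₁ = m₃ / m₂^(3/2) = -10.32566 / 33.52738 ≈ -0.3080

-0.3080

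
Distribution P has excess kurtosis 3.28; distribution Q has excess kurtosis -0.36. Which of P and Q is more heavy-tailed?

Higher excess kurtosis ⇒ heavier tails relative to the normal distribution.
3.28 vs -0.36: the larger is 3.28, so P has heavier tails. (P is leptokurtic — heavier-than-normal tails; the other is platykurtic.)

P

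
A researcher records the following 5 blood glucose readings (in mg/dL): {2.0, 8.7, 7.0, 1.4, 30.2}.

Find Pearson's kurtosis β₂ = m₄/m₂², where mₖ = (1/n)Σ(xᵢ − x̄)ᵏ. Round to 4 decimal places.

2.9079

x̄ = 9.8600
Σ(xᵢ − x̄)² = 556.5920 ⇒ m₂ = 111.31840
Σ(xᵢ − x̄)⁴ = 180168.5271 ⇒ m₄ = 36033.70542
m₂² = 12391.78618
β₂ = m₄/m₂² = 36033.70542 / 12391.78618 ≈ 2.9079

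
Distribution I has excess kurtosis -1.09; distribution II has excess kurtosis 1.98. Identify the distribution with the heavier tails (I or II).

II

Higher excess kurtosis ⇒ heavier tails relative to the normal distribution.
-1.09 vs 1.98: the larger is 1.98, so II has heavier tails. (II is leptokurtic — heavier-than-normal tails; the other is platykurtic.)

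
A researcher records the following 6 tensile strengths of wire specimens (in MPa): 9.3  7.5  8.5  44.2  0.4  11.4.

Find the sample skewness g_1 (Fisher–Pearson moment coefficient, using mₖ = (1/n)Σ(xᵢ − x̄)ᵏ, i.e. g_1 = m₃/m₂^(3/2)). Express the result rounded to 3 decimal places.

x̄ = (9.3 + 7.5 + 8.5 + 44.2 + 0.4 + 11.4) / 6 = 13.5500
deviations (xᵢ − x̄): -4.2500, -6.0500, -5.0500, 30.6500, -13.1500, -2.1500
Σ(xᵢ − x̄)² = 1197.1350 ⇒ m₂ = 1197.1350/6 = 199.52250
Σ(xᵢ − x̄)³ = 26082.4320 ⇒ m₃ = 26082.4320/6 = 4347.07200
m₂^(3/2) = 199.52250^(1.5) = 2818.30387
g_1 = m₃ / m₂^(3/2) = 4347.07200 / 2818.30387 ≈ 1.542

1.542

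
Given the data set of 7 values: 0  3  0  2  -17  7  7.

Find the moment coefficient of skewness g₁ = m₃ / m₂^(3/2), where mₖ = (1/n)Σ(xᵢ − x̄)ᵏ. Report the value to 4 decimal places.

x̄ = (0 + 3 + 0 + 2 - 17 + 7 + 7) / 7 = 0.2857
deviations (xᵢ − x̄): -0.2857, 2.7143, -0.2857, 1.7143, -17.2857, 6.7143, 6.7143
Σ(xᵢ − x̄)² = 399.4286 ⇒ m₂ = 399.4286/7 = 57.06122
Σ(xᵢ − x̄)³ = -4534.5306 ⇒ m₃ = -4534.5306/7 = -647.79009
m₂^(3/2) = 57.06122^(1.5) = 431.03410
g₁ = m₃ / m₂^(3/2) = -647.79009 / 431.03410 ≈ -1.5029

-1.5029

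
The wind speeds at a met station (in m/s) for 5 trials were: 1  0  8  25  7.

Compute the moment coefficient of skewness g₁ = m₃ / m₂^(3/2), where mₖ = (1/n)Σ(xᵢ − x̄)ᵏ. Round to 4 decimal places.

1.0553

x̄ = (1 + 0 + 8 + 25 + 7) / 5 = 8.2000
deviations (xᵢ − x̄): -7.2000, -8.2000, -0.2000, 16.8000, -1.2000
Σ(xᵢ − x̄)² = 402.8000 ⇒ m₂ = 402.8000/5 = 80.56000
Σ(xᵢ − x̄)³ = 3815.2800 ⇒ m₃ = 3815.2800/5 = 763.05600
m₂^(3/2) = 80.56000^(1.5) = 723.06807
g₁ = m₃ / m₂^(3/2) = 763.05600 / 723.06807 ≈ 1.0553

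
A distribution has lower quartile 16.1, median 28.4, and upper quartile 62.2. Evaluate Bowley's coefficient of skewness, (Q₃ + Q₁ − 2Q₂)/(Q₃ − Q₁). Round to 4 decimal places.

numerator: Q₃ + Q₁ − 2Q₂ = 62.2 + 16.1 − 2×28.4 = 21.5000
denominator: Q₃ − Q₁ = 62.2 − 16.1 = 46.1000
Bowley skewness = 21.5000 / 46.1000 ≈ 0.4664

0.4664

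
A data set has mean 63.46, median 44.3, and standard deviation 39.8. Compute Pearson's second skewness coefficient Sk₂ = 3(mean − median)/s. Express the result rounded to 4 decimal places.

1.4442

Sk₂ = 3(63.46 − 44.3) / 39.8 = 3 × 19.1600 / 39.8
    = 57.4800 / 39.8 ≈ 1.4442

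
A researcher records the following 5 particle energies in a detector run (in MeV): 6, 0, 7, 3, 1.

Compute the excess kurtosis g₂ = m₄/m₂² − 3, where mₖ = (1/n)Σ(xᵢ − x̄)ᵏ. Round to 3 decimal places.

-1.625

x̄ = 3.4000
Σ(xᵢ − x̄)² = 37.2000 ⇒ m₂ = 7.44000
Σ(xᵢ − x̄)⁴ = 380.4960 ⇒ m₄ = 76.09920
m₂² = 55.35360
g₂ = m₄/m₂² − 3 = 1.37478 − 3 ≈ -1.625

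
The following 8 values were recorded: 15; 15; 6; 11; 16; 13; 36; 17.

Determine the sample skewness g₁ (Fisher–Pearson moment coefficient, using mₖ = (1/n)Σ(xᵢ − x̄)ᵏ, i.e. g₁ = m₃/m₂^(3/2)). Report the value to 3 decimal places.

1.511

x̄ = (15 + 15 + 6 + 11 + 16 + 13 + 36 + 17) / 8 = 16.1250
deviations (xᵢ − x̄): -1.1250, -1.1250, -10.1250, -5.1250, -0.1250, -3.1250, 19.8750, 0.8750
Σ(xᵢ − x̄)² = 536.8750 ⇒ m₂ = 536.8750/8 = 67.10938
Σ(xᵢ − x̄)³ = 6645.6563 ⇒ m₃ = 6645.6563/8 = 830.70703
m₂^(3/2) = 67.10938^(1.5) = 549.76209
g₁ = m₃ / m₂^(3/2) = 830.70703 / 549.76209 ≈ 1.511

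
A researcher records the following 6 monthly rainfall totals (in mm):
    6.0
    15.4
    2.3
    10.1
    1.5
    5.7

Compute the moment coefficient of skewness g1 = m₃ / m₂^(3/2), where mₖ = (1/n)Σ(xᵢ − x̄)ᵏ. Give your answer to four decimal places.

x̄ = (6.0 + 15.4 + 2.3 + 10.1 + 1.5 + 5.7) / 6 = 6.8333
deviations (xᵢ − x̄): -0.8333, 8.5667, -4.5333, 3.2667, -5.3333, -1.1333
Σ(xᵢ − x̄)² = 135.0333 ⇒ m₂ = 135.0333/6 = 22.50556
Σ(xᵢ − x̄)³ = 416.6444 ⇒ m₃ = 416.6444/6 = 69.44074
m₂^(3/2) = 22.50556^(1.5) = 106.76640
g1 = m₃ / m₂^(3/2) = 69.44074 / 106.76640 ≈ 0.6504

0.6504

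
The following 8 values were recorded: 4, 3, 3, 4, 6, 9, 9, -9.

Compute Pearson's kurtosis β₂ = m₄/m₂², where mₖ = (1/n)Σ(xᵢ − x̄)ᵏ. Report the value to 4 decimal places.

x̄ = 3.6250
Σ(xᵢ − x̄)² = 223.8750 ⇒ m₂ = 27.98438
Σ(xᵢ − x̄)⁴ = 27106.8691 ⇒ m₄ = 3388.35864
m₂² = 783.12524
β₂ = m₄/m₂² = 3388.35864 / 783.12524 ≈ 4.3267

4.3267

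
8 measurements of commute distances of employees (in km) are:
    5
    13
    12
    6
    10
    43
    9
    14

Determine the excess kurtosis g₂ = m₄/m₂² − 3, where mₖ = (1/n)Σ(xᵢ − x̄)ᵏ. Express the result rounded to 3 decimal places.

2.400

x̄ = 14.0000
Σ(xᵢ − x̄)² = 1032.0000 ⇒ m₂ = 129.00000
Σ(xᵢ − x̄)⁴ = 718836.0000 ⇒ m₄ = 89854.50000
m₂² = 16641.00000
g₂ = m₄/m₂² − 3 = 5.39959 − 3 ≈ 2.400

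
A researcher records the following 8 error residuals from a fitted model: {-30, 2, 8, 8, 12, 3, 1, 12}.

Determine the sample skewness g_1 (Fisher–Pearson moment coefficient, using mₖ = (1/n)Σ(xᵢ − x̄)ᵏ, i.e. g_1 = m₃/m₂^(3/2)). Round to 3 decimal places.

x̄ = (-30 + 2 + 8 + 8 + 12 + 3 + 1 + 12) / 8 = 2.0000
deviations (xᵢ − x̄): -32.0000, 0.0000, 6.0000, 6.0000, 10.0000, 1.0000, -1.0000, 10.0000
Σ(xᵢ − x̄)² = 1298.0000 ⇒ m₂ = 1298.0000/8 = 162.25000
Σ(xᵢ − x̄)³ = -30336.0000 ⇒ m₃ = -30336.0000/8 = -3792.00000
m₂^(3/2) = 162.25000^(1.5) = 2066.69819
g_1 = m₃ / m₂^(3/2) = -3792.00000 / 2066.69819 ≈ -1.835

-1.835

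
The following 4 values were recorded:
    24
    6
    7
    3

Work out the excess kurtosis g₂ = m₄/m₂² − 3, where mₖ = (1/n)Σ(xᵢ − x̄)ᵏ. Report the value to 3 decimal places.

x̄ = 10.0000
Σ(xᵢ − x̄)² = 270.0000 ⇒ m₂ = 67.50000
Σ(xᵢ − x̄)⁴ = 41154.0000 ⇒ m₄ = 10288.50000
m₂² = 4556.25000
g₂ = m₄/m₂² − 3 = 2.25811 − 3 ≈ -0.742

-0.742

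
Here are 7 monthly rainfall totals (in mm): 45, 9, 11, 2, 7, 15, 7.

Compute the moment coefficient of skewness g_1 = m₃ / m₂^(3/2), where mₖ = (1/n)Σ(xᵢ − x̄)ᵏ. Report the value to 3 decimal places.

1.719

x̄ = (45 + 9 + 11 + 2 + 7 + 15 + 7) / 7 = 13.7143
deviations (xᵢ − x̄): 31.2857, -4.7143, -2.7143, -11.7143, -6.7143, 1.2857, -6.7143
Σ(xᵢ − x̄)² = 1237.4286 ⇒ m₂ = 1237.4286/7 = 176.77551
Σ(xᵢ − x̄)³ = 28286.8163 ⇒ m₃ = 28286.8163/7 = 4040.97376
m₂^(3/2) = 176.77551^(1.5) = 2350.35330
g_1 = m₃ / m₂^(3/2) = 4040.97376 / 2350.35330 ≈ 1.719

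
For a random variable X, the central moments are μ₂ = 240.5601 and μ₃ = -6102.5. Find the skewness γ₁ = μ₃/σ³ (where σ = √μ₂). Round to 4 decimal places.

-1.6356

σ = √μ₂ = √240.5601 = 15.51000
σ³ = μ₂^(3/2) = 3731.08715
γ₁ = μ₃/σ³ = -6102.5 / 3731.08715 ≈ -1.6356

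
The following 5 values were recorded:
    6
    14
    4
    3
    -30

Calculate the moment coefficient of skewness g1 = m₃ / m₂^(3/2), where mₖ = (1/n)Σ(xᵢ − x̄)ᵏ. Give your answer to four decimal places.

-1.2454

x̄ = (6 + 14 + 4 + 3 - 30) / 5 = -0.6000
deviations (xᵢ − x̄): 6.6000, 14.6000, 4.6000, 3.6000, -29.4000
Σ(xᵢ − x̄)² = 1155.2000 ⇒ m₂ = 1155.2000/5 = 231.04000
Σ(xᵢ − x̄)³ = -21868.5600 ⇒ m₃ = -21868.5600/5 = -4373.71200
m₂^(3/2) = 231.04000^(1.5) = 3511.80800
g1 = m₃ / m₂^(3/2) = -4373.71200 / 3511.80800 ≈ -1.2454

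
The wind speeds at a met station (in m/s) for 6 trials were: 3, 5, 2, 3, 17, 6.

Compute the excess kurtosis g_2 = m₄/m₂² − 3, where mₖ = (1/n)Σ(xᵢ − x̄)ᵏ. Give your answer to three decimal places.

x̄ = 6.0000
Σ(xᵢ − x̄)² = 156.0000 ⇒ m₂ = 26.00000
Σ(xᵢ − x̄)⁴ = 15060.0000 ⇒ m₄ = 2510.00000
m₂² = 676.00000
g_2 = m₄/m₂² − 3 = 3.71302 − 3 ≈ 0.713

0.713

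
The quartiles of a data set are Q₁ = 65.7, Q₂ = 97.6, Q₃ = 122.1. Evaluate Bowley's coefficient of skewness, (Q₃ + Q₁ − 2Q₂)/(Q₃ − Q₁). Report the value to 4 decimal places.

-0.1312

numerator: Q₃ + Q₁ − 2Q₂ = 122.1 + 65.7 − 2×97.6 = -7.4000
denominator: Q₃ − Q₁ = 122.1 − 65.7 = 56.4000
Bowley skewness = -7.4000 / 56.4000 ≈ -0.1312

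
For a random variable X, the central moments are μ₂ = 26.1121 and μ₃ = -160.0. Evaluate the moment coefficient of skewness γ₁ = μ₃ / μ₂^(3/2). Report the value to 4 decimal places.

σ = √μ₂ = √26.1121 = 5.11000
σ³ = μ₂^(3/2) = 133.43283
γ₁ = μ₃/σ³ = -160.0 / 133.43283 ≈ -1.1991

-1.1991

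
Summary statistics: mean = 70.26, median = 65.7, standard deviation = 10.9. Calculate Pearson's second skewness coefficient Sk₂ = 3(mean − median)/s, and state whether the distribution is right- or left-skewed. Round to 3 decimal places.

Sk₂ = 3(70.26 − 65.7) / 10.9 = 3 × 4.5600 / 10.9
    = 13.6800 / 10.9 ≈ 1.255
Sk₂ > 0 ⇒ mean > median ⇒ right-skewed (positive skew).

1.255, right-skewed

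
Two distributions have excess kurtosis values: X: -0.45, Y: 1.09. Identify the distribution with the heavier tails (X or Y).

Y

Higher excess kurtosis ⇒ heavier tails relative to the normal distribution.
-0.45 vs 1.09: the larger is 1.09, so Y has heavier tails. (Y is leptokurtic — heavier-than-normal tails; the other is platykurtic.)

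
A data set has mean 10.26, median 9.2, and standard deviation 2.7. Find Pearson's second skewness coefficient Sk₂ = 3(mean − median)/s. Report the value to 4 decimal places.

Sk₂ = 3(10.26 − 9.2) / 2.7 = 3 × 1.0600 / 2.7
    = 3.1800 / 2.7 ≈ 1.1778

1.1778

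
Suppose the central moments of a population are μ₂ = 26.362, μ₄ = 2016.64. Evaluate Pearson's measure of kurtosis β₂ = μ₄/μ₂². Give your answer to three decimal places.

2.902

μ₂² = 26.362² = 694.95504
μ₄/μ₂² = 2016.64 / 694.95504 = 2.90183
β₂ ≈ 2.902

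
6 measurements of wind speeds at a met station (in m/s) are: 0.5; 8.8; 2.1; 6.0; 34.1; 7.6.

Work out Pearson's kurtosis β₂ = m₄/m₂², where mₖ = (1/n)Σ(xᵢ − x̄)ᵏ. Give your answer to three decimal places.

x̄ = 9.8500
Σ(xᵢ − x̄)² = 756.5350 ⇒ m₂ = 126.08917
Σ(xᵢ − x̄)⁴ = 357314.2522 ⇒ m₄ = 59552.37537
m₂² = 15898.47795
β₂ = m₄/m₂² = 59552.37537 / 15898.47795 ≈ 3.746

3.746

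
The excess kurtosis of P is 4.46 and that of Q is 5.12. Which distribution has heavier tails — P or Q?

Higher excess kurtosis ⇒ heavier tails relative to the normal distribution.
4.46 vs 5.12: the larger is 5.12, so Q has heavier tails.

Q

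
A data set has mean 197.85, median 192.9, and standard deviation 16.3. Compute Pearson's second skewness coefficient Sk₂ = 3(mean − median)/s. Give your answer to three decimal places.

0.911

Sk₂ = 3(197.85 − 192.9) / 16.3 = 3 × 4.9500 / 16.3
    = 14.8500 / 16.3 ≈ 0.911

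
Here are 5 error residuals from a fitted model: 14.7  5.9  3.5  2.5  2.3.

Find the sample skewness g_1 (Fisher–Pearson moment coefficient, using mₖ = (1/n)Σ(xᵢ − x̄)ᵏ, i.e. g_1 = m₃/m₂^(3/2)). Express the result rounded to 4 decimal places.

x̄ = (14.7 + 5.9 + 3.5 + 2.5 + 2.3) / 5 = 5.7800
deviations (xᵢ − x̄): 8.9200, 0.1200, -2.2800, -3.2800, -3.4800
Σ(xᵢ − x̄)² = 107.6480 ⇒ m₂ = 107.6480/5 = 21.52960
Σ(xᵢ − x̄)³ = 620.4499 ⇒ m₃ = 620.4499/5 = 124.08998
m₂^(3/2) = 21.52960^(1.5) = 99.89734
g_1 = m₃ / m₂^(3/2) = 124.08998 / 99.89734 ≈ 1.2422

1.2422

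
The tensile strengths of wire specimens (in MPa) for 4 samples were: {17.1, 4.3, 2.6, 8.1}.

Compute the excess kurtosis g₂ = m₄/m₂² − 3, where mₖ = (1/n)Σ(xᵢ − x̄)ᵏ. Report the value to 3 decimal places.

x̄ = 8.0250
Σ(xᵢ − x̄)² = 125.6675 ⇒ m₂ = 31.41688
Σ(xᵢ − x̄)⁴ = 7841.1437 ⇒ m₄ = 1960.28591
m₂² = 987.02003
g₂ = m₄/m₂² − 3 = 1.98606 − 3 ≈ -1.014

-1.014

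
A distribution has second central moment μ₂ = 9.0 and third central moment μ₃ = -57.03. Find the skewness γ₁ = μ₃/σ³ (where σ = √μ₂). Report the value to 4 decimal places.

σ = √μ₂ = √9.0 = 3.00000
σ³ = μ₂^(3/2) = 27.00000
γ₁ = μ₃/σ³ = -57.03 / 27.00000 ≈ -2.1122

-2.1122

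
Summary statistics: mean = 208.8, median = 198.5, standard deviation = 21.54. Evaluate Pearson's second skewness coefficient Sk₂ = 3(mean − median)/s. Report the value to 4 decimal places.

Sk₂ = 3(208.8 − 198.5) / 21.54 = 3 × 10.3000 / 21.54
    = 30.9000 / 21.54 ≈ 1.4345

1.4345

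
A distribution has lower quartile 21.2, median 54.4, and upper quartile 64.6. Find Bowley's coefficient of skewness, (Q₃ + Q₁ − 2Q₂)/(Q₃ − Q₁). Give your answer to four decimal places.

-0.5300

numerator: Q₃ + Q₁ − 2Q₂ = 64.6 + 21.2 − 2×54.4 = -23.0000
denominator: Q₃ − Q₁ = 64.6 − 21.2 = 43.4000
Bowley skewness = -23.0000 / 43.4000 ≈ -0.5300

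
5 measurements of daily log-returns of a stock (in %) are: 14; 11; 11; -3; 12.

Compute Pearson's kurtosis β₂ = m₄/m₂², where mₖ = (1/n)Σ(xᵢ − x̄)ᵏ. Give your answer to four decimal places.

x̄ = 9.0000
Σ(xᵢ − x̄)² = 186.0000 ⇒ m₂ = 37.20000
Σ(xᵢ − x̄)⁴ = 21474.0000 ⇒ m₄ = 4294.80000
m₂² = 1383.84000
β₂ = m₄/m₂² = 4294.80000 / 1383.84000 ≈ 3.1035

3.1035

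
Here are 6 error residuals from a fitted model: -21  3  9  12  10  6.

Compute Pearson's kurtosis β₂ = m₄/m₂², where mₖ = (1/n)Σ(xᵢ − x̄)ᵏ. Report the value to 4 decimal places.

3.7312

x̄ = 3.1667
Σ(xᵢ − x̄)² = 750.8333 ⇒ m₂ = 125.13889
Σ(xᵢ − x̄)⁴ = 350579.4861 ⇒ m₄ = 58429.91435
m₂² = 15659.74151
β₂ = m₄/m₂² = 58429.91435 / 15659.74151 ≈ 3.7312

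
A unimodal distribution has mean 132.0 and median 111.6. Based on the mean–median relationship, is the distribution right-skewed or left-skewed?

mean − median = 132.0 − 111.6 = 20.4
mean > median ⇒ the longer tail is on the right ⇒ right-skewed (positively skewed).

right-skewed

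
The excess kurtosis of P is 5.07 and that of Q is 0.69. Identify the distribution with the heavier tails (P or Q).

Higher excess kurtosis ⇒ heavier tails relative to the normal distribution.
5.07 vs 0.69: the larger is 5.07, so P has heavier tails.

P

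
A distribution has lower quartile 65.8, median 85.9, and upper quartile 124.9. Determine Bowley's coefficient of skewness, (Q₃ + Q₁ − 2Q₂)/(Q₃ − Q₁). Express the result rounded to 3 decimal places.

0.320

numerator: Q₃ + Q₁ − 2Q₂ = 124.9 + 65.8 − 2×85.9 = 18.9000
denominator: Q₃ − Q₁ = 124.9 − 65.8 = 59.1000
Bowley skewness = 18.9000 / 59.1000 ≈ 0.320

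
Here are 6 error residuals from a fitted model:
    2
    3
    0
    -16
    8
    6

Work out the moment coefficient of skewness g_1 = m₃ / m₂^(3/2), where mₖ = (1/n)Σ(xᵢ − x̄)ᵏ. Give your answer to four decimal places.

x̄ = (2 + 3 + 0 - 16 + 8 + 6) / 6 = 0.5000
deviations (xᵢ − x̄): 1.5000, 2.5000, -0.5000, -16.5000, 7.5000, 5.5000
Σ(xᵢ − x̄)² = 367.5000 ⇒ m₂ = 367.5000/6 = 61.25000
Σ(xᵢ − x̄)³ = -3885.0000 ⇒ m₃ = -3885.0000/6 = -647.50000
m₂^(3/2) = 61.25000^(1.5) = 479.35707
g_1 = m₃ / m₂^(3/2) = -647.50000 / 479.35707 ≈ -1.3508

-1.3508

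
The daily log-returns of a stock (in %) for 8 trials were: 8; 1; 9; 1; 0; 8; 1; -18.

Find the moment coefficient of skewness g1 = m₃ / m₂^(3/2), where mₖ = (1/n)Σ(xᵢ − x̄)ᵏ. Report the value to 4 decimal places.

x̄ = (8 + 1 + 9 + 1 + 0 + 8 + 1 - 18) / 8 = 1.2500
deviations (xᵢ − x̄): 6.7500, -0.2500, 7.7500, -0.2500, -1.2500, 6.7500, -0.2500, -19.2500
Σ(xᵢ − x̄)² = 523.5000 ⇒ m₂ = 523.5000/8 = 65.43750
Σ(xᵢ − x̄)³ = -6054.7500 ⇒ m₃ = -6054.7500/8 = -756.84375
m₂^(3/2) = 65.43750^(1.5) = 529.34650
g1 = m₃ / m₂^(3/2) = -756.84375 / 529.34650 ≈ -1.4298

-1.4298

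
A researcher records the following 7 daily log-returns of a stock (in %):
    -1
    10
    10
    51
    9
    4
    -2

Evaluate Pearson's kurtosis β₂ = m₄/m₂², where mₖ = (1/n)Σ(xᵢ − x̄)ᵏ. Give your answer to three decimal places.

x̄ = 11.5714
Σ(xᵢ − x̄)² = 1965.7143 ⇒ m₂ = 280.81633
Σ(xᵢ − x̄)⁴ = 2479062.0058 ⇒ m₄ = 354151.71512
m₂² = 78857.80925
β₂ = m₄/m₂² = 354151.71512 / 78857.80925 ≈ 4.491

4.491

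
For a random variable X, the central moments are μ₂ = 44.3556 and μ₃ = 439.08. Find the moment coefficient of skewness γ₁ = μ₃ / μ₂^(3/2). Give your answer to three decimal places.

1.486

σ = √μ₂ = √44.3556 = 6.66000
σ³ = μ₂^(3/2) = 295.40830
γ₁ = μ₃/σ³ = 439.08 / 295.40830 ≈ 1.486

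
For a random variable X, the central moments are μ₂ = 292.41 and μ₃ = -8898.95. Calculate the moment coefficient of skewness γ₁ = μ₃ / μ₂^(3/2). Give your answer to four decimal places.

-1.7797

σ = √μ₂ = √292.41 = 17.10000
σ³ = μ₂^(3/2) = 5000.21100
γ₁ = μ₃/σ³ = -8898.95 / 5000.21100 ≈ -1.7797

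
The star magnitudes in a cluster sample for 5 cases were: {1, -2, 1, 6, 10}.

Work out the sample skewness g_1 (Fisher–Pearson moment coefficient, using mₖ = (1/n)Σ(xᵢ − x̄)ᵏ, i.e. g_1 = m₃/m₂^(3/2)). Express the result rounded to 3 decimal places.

0.451

x̄ = (1 - 2 + 1 + 6 + 10) / 5 = 3.2000
deviations (xᵢ − x̄): -2.2000, -5.2000, -2.2000, 2.8000, 6.8000
Σ(xᵢ − x̄)² = 90.8000 ⇒ m₂ = 90.8000/5 = 18.16000
Σ(xᵢ − x̄)³ = 174.4800 ⇒ m₃ = 174.4800/5 = 34.89600
m₂^(3/2) = 18.16000^(1.5) = 77.38803
g_1 = m₃ / m₂^(3/2) = 34.89600 / 77.38803 ≈ 0.451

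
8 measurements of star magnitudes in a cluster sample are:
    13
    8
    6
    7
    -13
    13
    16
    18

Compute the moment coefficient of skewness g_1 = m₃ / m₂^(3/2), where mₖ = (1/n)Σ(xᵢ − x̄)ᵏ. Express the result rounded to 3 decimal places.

x̄ = (13 + 8 + 6 + 7 - 13 + 13 + 16 + 18) / 8 = 8.5000
deviations (xᵢ − x̄): 4.5000, -0.5000, -2.5000, -1.5000, -21.5000, 4.5000, 7.5000, 9.5000
Σ(xᵢ − x̄)² = 658.0000 ⇒ m₂ = 658.0000/8 = 82.25000
Σ(xᵢ − x̄)³ = -8496.0000 ⇒ m₃ = -8496.0000/8 = -1062.00000
m₂^(3/2) = 82.25000^(1.5) = 745.93994
g_1 = m₃ / m₂^(3/2) = -1062.00000 / 745.93994 ≈ -1.424

-1.424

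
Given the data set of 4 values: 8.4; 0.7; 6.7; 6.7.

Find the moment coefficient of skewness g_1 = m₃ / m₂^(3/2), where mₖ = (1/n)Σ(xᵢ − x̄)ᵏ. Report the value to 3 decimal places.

x̄ = (8.4 + 0.7 + 6.7 + 6.7) / 4 = 5.6250
deviations (xᵢ − x̄): 2.7750, -4.9250, 1.0750, 1.0750
Σ(xᵢ − x̄)² = 34.2675 ⇒ m₂ = 34.2675/4 = 8.56688
Σ(xᵢ − x̄)³ = -95.6051 ⇒ m₃ = -95.6051/4 = -23.90128
m₂^(3/2) = 8.56688^(1.5) = 25.07458
g_1 = m₃ / m₂^(3/2) = -23.90128 / 25.07458 ≈ -0.953

-0.953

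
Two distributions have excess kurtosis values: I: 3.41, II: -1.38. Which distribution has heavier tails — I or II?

Higher excess kurtosis ⇒ heavier tails relative to the normal distribution.
3.41 vs -1.38: the larger is 3.41, so I has heavier tails. (I is leptokurtic — heavier-than-normal tails; the other is platykurtic.)

I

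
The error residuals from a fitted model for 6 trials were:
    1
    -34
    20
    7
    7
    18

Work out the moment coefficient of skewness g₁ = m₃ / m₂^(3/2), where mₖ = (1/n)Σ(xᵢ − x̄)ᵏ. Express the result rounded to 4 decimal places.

x̄ = (1 - 34 + 20 + 7 + 7 + 18) / 6 = 3.1667
deviations (xᵢ − x̄): -2.1667, -37.1667, 16.8333, 3.8333, 3.8333, 14.8333
Σ(xᵢ − x̄)² = 1918.8333 ⇒ m₂ = 1918.8333/6 = 319.80556
Σ(xᵢ − x̄)³ = -43204.4444 ⇒ m₃ = -43204.4444/6 = -7200.74074
m₂^(3/2) = 319.80556^(1.5) = 5719.11732
g₁ = m₃ / m₂^(3/2) = -7200.74074 / 5719.11732 ≈ -1.2591

-1.2591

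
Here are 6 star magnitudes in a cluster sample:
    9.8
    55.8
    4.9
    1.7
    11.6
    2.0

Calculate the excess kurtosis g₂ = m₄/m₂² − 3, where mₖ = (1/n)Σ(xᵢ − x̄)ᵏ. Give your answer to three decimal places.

0.930

x̄ = 14.3000
Σ(xᵢ − x̄)² = 2148.2000 ⇒ m₂ = 358.03333
Σ(xᵢ − x̄)⁴ = 3022509.1604 ⇒ m₄ = 503751.52673
m₂² = 128187.86778
g₂ = m₄/m₂² − 3 = 3.92979 − 3 ≈ 0.930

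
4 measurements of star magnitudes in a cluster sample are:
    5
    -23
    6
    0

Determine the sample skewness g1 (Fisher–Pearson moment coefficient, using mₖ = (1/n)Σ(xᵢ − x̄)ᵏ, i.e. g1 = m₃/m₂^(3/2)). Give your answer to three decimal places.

-1.033

x̄ = (5 - 23 + 6 + 0) / 4 = -3.0000
deviations (xᵢ − x̄): 8.0000, -20.0000, 9.0000, 3.0000
Σ(xᵢ − x̄)² = 554.0000 ⇒ m₂ = 554.0000/4 = 138.50000
Σ(xᵢ − x̄)³ = -6732.0000 ⇒ m₃ = -6732.0000/4 = -1683.00000
m₂^(3/2) = 138.50000^(1.5) = 1629.95142
g1 = m₃ / m₂^(3/2) = -1683.00000 / 1629.95142 ≈ -1.033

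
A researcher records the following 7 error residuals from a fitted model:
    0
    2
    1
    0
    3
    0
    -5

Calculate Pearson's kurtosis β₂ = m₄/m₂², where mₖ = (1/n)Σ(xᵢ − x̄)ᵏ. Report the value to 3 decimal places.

3.610

x̄ = 0.1429
Σ(xᵢ − x̄)² = 38.8571 ⇒ m₂ = 5.55102
Σ(xᵢ − x̄)⁴ = 778.6239 ⇒ m₄ = 111.23199
m₂² = 30.81383
β₂ = m₄/m₂² = 111.23199 / 30.81383 ≈ 3.610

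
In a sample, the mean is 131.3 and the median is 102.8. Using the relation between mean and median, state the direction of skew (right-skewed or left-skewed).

mean − median = 131.3 − 102.8 = 28.5
mean > median ⇒ the longer tail is on the right ⇒ right-skewed (positively skewed).

right-skewed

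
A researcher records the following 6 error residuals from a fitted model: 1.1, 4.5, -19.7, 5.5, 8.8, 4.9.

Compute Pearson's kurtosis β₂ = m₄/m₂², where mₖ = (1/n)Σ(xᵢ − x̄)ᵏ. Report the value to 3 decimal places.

x̄ = 0.8500
Σ(xᵢ − x̄)² = 536.9150 ⇒ m₂ = 89.48583
Σ(xᵢ − x̄)⁴ = 183248.0249 ⇒ m₄ = 30541.33749
m₂² = 8007.71437
β₂ = m₄/m₂² = 30541.33749 / 8007.71437 ≈ 3.814

3.814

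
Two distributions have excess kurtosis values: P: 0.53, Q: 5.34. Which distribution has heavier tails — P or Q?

Q

Higher excess kurtosis ⇒ heavier tails relative to the normal distribution.
0.53 vs 5.34: the larger is 5.34, so Q has heavier tails.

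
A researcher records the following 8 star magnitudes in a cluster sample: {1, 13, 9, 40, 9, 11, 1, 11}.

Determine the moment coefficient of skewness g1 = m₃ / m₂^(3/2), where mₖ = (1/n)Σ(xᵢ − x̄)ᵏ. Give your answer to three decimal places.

x̄ = (1 + 13 + 9 + 40 + 9 + 11 + 1 + 11) / 8 = 11.8750
deviations (xᵢ − x̄): -10.8750, 1.1250, -2.8750, 28.1250, -2.8750, -0.8750, -10.8750, -0.8750
Σ(xᵢ − x̄)² = 1046.8750 ⇒ m₂ = 1046.8750/8 = 130.85938
Σ(xᵢ − x̄)³ = 19627.5938 ⇒ m₃ = 19627.5938/8 = 2453.44922
m₂^(3/2) = 130.85938^(1.5) = 1496.94989
g1 = m₃ / m₂^(3/2) = 2453.44922 / 1496.94989 ≈ 1.639

1.639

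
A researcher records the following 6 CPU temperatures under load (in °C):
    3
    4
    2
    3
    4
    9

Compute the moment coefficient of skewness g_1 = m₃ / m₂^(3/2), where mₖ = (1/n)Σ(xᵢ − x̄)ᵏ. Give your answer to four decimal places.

x̄ = (3 + 4 + 2 + 3 + 4 + 9) / 6 = 4.1667
deviations (xᵢ − x̄): -1.1667, -0.1667, -2.1667, -1.1667, -0.1667, 4.8333
Σ(xᵢ − x̄)² = 30.8333 ⇒ m₂ = 30.8333/6 = 5.13889
Σ(xᵢ − x̄)³ = 99.5556 ⇒ m₃ = 99.5556/6 = 16.59259
m₂^(3/2) = 5.13889^(1.5) = 11.64941
g_1 = m₃ / m₂^(3/2) = 16.59259 / 11.64941 ≈ 1.4243

1.4243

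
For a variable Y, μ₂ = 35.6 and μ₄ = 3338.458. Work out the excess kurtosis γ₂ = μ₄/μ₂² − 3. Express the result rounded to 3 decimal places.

μ₂² = 35.6² = 1267.36000
μ₄/μ₂² = 3338.458 / 1267.36000 = 2.63418
γ₂ = 2.63418 − 3 ≈ -0.366

-0.366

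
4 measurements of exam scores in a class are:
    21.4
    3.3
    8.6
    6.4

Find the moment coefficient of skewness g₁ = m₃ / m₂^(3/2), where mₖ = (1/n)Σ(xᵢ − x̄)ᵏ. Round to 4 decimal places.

x̄ = (21.4 + 3.3 + 8.6 + 6.4) / 4 = 9.9250
deviations (xᵢ − x̄): 11.4750, -6.6250, -1.3250, -3.5250
Σ(xᵢ − x̄)² = 189.7475 ⇒ m₂ = 189.7475/4 = 47.43687
Σ(xᵢ − x̄)³ = 1174.0759 ⇒ m₃ = 1174.0759/4 = 293.51897
m₂^(3/2) = 47.43687^(1.5) = 326.71879
g₁ = m₃ / m₂^(3/2) = 293.51897 / 326.71879 ≈ 0.8984

0.8984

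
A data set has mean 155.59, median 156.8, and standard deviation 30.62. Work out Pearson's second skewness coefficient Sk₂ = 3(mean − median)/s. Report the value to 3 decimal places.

Sk₂ = 3(155.59 − 156.8) / 30.62 = 3 × -1.2100 / 30.62
    = -3.6300 / 30.62 ≈ -0.119

-0.119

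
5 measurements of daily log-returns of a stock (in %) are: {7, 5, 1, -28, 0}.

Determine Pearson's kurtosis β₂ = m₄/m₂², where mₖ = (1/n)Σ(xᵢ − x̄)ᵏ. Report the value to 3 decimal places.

3.057

x̄ = -3.0000
Σ(xᵢ − x̄)² = 814.0000 ⇒ m₂ = 162.80000
Σ(xᵢ − x̄)⁴ = 405058.0000 ⇒ m₄ = 81011.60000
m₂² = 26503.84000
β₂ = m₄/m₂² = 81011.60000 / 26503.84000 ≈ 3.057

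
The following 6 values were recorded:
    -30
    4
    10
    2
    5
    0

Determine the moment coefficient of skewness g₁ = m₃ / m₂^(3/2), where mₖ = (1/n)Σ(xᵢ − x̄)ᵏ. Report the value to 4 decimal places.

-1.5631

x̄ = (-30 + 4 + 10 + 2 + 5 + 0) / 6 = -1.5000
deviations (xᵢ − x̄): -28.5000, 5.5000, 11.5000, 3.5000, 6.5000, 1.5000
Σ(xᵢ − x̄)² = 1031.5000 ⇒ m₂ = 1031.5000/6 = 171.91667
Σ(xᵢ − x̄)³ = -21141.0000 ⇒ m₃ = -21141.0000/6 = -3523.50000
m₂^(3/2) = 171.91667^(1.5) = 2254.11969
g₁ = m₃ / m₂^(3/2) = -3523.50000 / 2254.11969 ≈ -1.5631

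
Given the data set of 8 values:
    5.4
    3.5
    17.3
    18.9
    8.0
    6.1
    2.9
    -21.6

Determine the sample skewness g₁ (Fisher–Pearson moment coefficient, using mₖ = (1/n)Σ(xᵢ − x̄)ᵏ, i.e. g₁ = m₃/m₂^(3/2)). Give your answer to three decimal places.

x̄ = (5.4 + 3.5 + 17.3 + 18.9 + 8.0 + 6.1 + 2.9 - 21.6) / 8 = 5.0625
deviations (xᵢ − x̄): 0.3375, -1.5625, 12.2375, 13.8375, 2.9375, 1.0375, -2.1625, -26.6625
Σ(xᵢ − x̄)² = 1069.0588 ⇒ m₂ = 1069.0588/8 = 133.63234
Σ(xᵢ − x̄)³ = -14459.3015 ⇒ m₃ = -14459.3015/8 = -1807.41268
m₂^(3/2) = 133.63234^(1.5) = 1544.78263
g₁ = m₃ / m₂^(3/2) = -1807.41268 / 1544.78263 ≈ -1.170

-1.170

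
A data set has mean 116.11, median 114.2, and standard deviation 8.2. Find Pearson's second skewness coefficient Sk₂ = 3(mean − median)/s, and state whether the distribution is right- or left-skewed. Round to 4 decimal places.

0.6988, right-skewed

Sk₂ = 3(116.11 − 114.2) / 8.2 = 3 × 1.9100 / 8.2
    = 5.7300 / 8.2 ≈ 0.6988
Sk₂ > 0 ⇒ mean > median ⇒ right-skewed (positive skew).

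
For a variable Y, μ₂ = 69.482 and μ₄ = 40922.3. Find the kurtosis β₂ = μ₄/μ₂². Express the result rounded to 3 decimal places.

μ₂² = 69.482² = 4827.74832
μ₄/μ₂² = 40922.3 / 4827.74832 = 8.47648
β₂ ≈ 8.476

8.476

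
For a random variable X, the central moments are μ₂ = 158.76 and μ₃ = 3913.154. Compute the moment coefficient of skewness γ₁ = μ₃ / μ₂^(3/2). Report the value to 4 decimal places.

1.9562

σ = √μ₂ = √158.76 = 12.60000
σ³ = μ₂^(3/2) = 2000.37600
γ₁ = μ₃/σ³ = 3913.154 / 2000.37600 ≈ 1.9562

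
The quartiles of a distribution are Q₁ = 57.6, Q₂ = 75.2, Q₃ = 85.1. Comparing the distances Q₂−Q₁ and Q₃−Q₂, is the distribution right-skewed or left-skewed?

left-skewed

Q₂ − Q₁ = 17.6;  Q₃ − Q₂ = 9.9
Q₂ − Q₁ > Q₃ − Q₂ ⇒ the lower half is more spread out ⇒ left-skewed.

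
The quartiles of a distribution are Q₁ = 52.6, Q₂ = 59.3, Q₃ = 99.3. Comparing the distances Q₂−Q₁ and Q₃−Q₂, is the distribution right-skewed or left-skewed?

right-skewed

Q₂ − Q₁ = 6.7;  Q₃ − Q₂ = 40.0
Q₃ − Q₂ > Q₂ − Q₁ ⇒ the upper half is more spread out ⇒ right-skewed.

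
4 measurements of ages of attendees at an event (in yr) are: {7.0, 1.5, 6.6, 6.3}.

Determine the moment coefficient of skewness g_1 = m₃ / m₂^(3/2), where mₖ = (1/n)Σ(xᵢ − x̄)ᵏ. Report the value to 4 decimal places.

x̄ = (7.0 + 1.5 + 6.6 + 6.3) / 4 = 5.3500
deviations (xᵢ − x̄): 1.6500, -3.8500, 1.2500, 0.9500
Σ(xᵢ − x̄)² = 20.0100 ⇒ m₂ = 20.0100/4 = 5.00250
Σ(xᵢ − x̄)³ = -49.7640 ⇒ m₃ = -49.7640/4 = -12.44100
m₂^(3/2) = 5.00250^(1.5) = 11.18873
g_1 = m₃ / m₂^(3/2) = -12.44100 / 11.18873 ≈ -1.1119

-1.1119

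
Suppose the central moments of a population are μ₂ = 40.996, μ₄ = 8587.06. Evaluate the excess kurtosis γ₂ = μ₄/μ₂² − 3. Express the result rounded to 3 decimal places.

2.109

μ₂² = 40.996² = 1680.67202
μ₄/μ₂² = 8587.06 / 1680.67202 = 5.10930
γ₂ = 5.10930 − 3 ≈ 2.109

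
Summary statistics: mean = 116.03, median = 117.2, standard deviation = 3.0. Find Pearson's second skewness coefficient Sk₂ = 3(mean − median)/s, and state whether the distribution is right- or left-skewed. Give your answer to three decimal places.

-1.170, left-skewed

Sk₂ = 3(116.03 − 117.2) / 3.0 = 3 × -1.1700 / 3.0
    = -3.5100 / 3.0 ≈ -1.170
Sk₂ < 0 ⇒ mean < median ⇒ left-skewed (negative skew).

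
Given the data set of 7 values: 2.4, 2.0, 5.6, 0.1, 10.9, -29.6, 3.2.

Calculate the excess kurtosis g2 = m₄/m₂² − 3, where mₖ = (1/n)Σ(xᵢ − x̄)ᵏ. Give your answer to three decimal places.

x̄ = -0.7714
Σ(xᵢ − x̄)² = 1042.1743 ⇒ m₂ = 148.88204
Σ(xᵢ − x̄)⁴ = 711318.7815 ⇒ m₄ = 101616.96879
m₂² = 22165.86208
g2 = m₄/m₂² − 3 = 4.58439 − 3 ≈ 1.584

1.584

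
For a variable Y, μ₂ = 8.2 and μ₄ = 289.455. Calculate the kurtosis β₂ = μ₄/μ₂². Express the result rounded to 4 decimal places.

4.3048

μ₂² = 8.2² = 67.24000
μ₄/μ₂² = 289.455 / 67.24000 = 4.30480
β₂ ≈ 4.3048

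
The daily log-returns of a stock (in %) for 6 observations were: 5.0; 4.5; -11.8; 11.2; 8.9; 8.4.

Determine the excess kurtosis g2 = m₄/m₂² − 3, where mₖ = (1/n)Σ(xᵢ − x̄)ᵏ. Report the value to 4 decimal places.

x̄ = 4.3667
Σ(xᵢ − x̄)² = 345.2933 ⇒ m₂ = 57.54889
Σ(xᵢ − x̄)⁴ = 71177.1515 ⇒ m₄ = 11862.85859
m₂² = 3311.87461
g2 = m₄/m₂² − 3 = 3.58192 − 3 ≈ 0.5819

0.5819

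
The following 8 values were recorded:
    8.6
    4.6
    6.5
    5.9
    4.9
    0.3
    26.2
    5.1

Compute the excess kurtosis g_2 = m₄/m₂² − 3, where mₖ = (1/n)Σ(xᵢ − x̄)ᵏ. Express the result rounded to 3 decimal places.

2.225

x̄ = 7.7625
Σ(xᵢ − x̄)² = 426.6788 ⇒ m₂ = 53.33484
Σ(xᵢ − x̄)⁴ = 118893.9006 ⇒ m₄ = 14861.73757
m₂² = 2844.60556
g_2 = m₄/m₂² − 3 = 5.22453 − 3 ≈ 2.225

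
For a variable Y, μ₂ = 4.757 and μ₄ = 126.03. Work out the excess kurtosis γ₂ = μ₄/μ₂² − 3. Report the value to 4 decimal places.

μ₂² = 4.757² = 22.62905
μ₄/μ₂² = 126.03 / 22.62905 = 5.56939
γ₂ = 5.56939 − 3 ≈ 2.5694

2.5694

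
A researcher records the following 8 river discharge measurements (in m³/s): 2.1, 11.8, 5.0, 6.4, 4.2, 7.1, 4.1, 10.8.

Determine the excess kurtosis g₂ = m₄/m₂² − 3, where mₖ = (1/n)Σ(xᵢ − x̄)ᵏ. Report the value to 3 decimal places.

-0.976

x̄ = 6.4375
Σ(xᵢ − x̄)² = 79.5788 ⇒ m₂ = 9.94734
Σ(xᵢ − x̄)⁴ = 1602.4694 ⇒ m₄ = 200.30868
m₂² = 98.94965
g₂ = m₄/m₂² − 3 = 2.02435 − 3 ≈ -0.976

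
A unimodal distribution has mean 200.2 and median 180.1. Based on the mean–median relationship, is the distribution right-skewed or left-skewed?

mean − median = 200.2 − 180.1 = 20.1
mean > median ⇒ the longer tail is on the right ⇒ right-skewed (positively skewed).

right-skewed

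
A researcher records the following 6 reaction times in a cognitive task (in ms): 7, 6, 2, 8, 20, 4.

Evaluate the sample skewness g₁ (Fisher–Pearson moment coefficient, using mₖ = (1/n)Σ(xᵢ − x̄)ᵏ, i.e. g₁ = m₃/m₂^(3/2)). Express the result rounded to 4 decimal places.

1.3249

x̄ = (7 + 6 + 2 + 8 + 20 + 4) / 6 = 7.8333
deviations (xᵢ − x̄): -0.8333, -1.8333, -5.8333, 0.1667, 12.1667, -3.8333
Σ(xᵢ − x̄)² = 200.8333 ⇒ m₂ = 200.8333/6 = 33.47222
Σ(xᵢ − x̄)³ = 1539.4444 ⇒ m₃ = 1539.4444/6 = 256.57407
m₂^(3/2) = 33.47222^(1.5) = 193.65415
g₁ = m₃ / m₂^(3/2) = 256.57407 / 193.65415 ≈ 1.3249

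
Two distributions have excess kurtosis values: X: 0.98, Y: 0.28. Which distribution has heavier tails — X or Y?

Higher excess kurtosis ⇒ heavier tails relative to the normal distribution.
0.98 vs 0.28: the larger is 0.98, so X has heavier tails.

X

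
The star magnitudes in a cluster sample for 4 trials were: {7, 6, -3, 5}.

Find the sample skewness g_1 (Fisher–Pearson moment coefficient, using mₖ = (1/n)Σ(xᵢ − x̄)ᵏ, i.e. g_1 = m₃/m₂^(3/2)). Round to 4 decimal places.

-1.0456

x̄ = (7 + 6 - 3 + 5) / 4 = 3.7500
deviations (xᵢ − x̄): 3.2500, 2.2500, -6.7500, 1.2500
Σ(xᵢ − x̄)² = 62.7500 ⇒ m₂ = 62.7500/4 = 15.68750
Σ(xᵢ − x̄)³ = -259.8750 ⇒ m₃ = -259.8750/4 = -64.96875
m₂^(3/2) = 15.68750^(1.5) = 62.13419
g_1 = m₃ / m₂^(3/2) = -64.96875 / 62.13419 ≈ -1.0456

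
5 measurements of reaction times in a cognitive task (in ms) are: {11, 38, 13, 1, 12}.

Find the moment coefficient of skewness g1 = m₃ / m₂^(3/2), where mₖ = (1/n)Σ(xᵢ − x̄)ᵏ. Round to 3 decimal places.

1.007

x̄ = (11 + 38 + 13 + 1 + 12) / 5 = 15.0000
deviations (xᵢ − x̄): -4.0000, 23.0000, -2.0000, -14.0000, -3.0000
Σ(xᵢ − x̄)² = 754.0000 ⇒ m₂ = 754.0000/5 = 150.80000
Σ(xᵢ − x̄)³ = 9324.0000 ⇒ m₃ = 9324.0000/5 = 1864.80000
m₂^(3/2) = 150.80000^(1.5) = 1851.83382
g1 = m₃ / m₂^(3/2) = 1864.80000 / 1851.83382 ≈ 1.007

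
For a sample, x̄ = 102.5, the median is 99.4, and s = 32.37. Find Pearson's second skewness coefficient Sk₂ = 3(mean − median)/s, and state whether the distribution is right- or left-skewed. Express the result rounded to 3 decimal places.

0.287, right-skewed

Sk₂ = 3(102.5 − 99.4) / 32.37 = 3 × 3.1000 / 32.37
    = 9.3000 / 32.37 ≈ 0.287
Sk₂ > 0 ⇒ mean > median ⇒ right-skewed (positive skew).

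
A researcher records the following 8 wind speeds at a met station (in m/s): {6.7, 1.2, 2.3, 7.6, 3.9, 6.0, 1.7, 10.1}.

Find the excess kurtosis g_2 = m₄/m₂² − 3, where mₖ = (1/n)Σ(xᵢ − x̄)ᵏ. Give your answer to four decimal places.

x̄ = 4.9375
Σ(xᵢ − x̄)² = 70.4588 ⇒ m₂ = 8.80734
Σ(xᵢ − x̄)⁴ = 1126.0147 ⇒ m₄ = 140.75184
m₂² = 77.56930
g_2 = m₄/m₂² − 3 = 1.81453 − 3 ≈ -1.1855

-1.1855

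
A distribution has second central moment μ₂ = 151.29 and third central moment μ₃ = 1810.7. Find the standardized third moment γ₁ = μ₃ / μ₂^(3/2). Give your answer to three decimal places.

σ = √μ₂ = √151.29 = 12.30000
σ³ = μ₂^(3/2) = 1860.86700
γ₁ = μ₃/σ³ = 1810.7 / 1860.86700 ≈ 0.973

0.973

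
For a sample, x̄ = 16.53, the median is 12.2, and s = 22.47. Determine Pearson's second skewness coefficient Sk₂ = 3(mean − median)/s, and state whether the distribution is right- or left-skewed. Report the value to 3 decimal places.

Sk₂ = 3(16.53 − 12.2) / 22.47 = 3 × 4.3300 / 22.47
    = 12.9900 / 22.47 ≈ 0.578
Sk₂ > 0 ⇒ mean > median ⇒ right-skewed (positive skew).

0.578, right-skewed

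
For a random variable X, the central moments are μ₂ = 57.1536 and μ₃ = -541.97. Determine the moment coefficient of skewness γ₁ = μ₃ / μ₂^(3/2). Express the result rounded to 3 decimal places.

σ = √μ₂ = √57.1536 = 7.56000
σ³ = μ₂^(3/2) = 432.08122
γ₁ = μ₃/σ³ = -541.97 / 432.08122 ≈ -1.254

-1.254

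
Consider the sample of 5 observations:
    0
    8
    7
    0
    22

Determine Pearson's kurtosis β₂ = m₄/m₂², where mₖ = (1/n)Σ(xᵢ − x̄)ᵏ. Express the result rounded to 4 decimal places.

2.4620

x̄ = 7.4000
Σ(xᵢ − x̄)² = 323.2000 ⇒ m₂ = 64.64000
Σ(xᵢ − x̄)⁴ = 51434.6560 ⇒ m₄ = 10286.93120
m₂² = 4178.32960
β₂ = m₄/m₂² = 10286.93120 / 4178.32960 ≈ 2.4620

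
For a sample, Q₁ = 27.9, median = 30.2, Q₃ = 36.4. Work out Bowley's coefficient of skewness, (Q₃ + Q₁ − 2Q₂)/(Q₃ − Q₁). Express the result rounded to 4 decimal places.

numerator: Q₃ + Q₁ − 2Q₂ = 36.4 + 27.9 − 2×30.2 = 3.9000
denominator: Q₃ − Q₁ = 36.4 − 27.9 = 8.5000
Bowley skewness = 3.9000 / 8.5000 ≈ 0.4588

0.4588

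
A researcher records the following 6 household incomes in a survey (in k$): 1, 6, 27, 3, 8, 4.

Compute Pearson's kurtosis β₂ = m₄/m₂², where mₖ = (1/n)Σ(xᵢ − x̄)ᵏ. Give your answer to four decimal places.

x̄ = 8.1667
Σ(xᵢ − x̄)² = 454.8333 ⇒ m₂ = 75.80556
Σ(xᵢ − x̄)⁴ = 129482.1528 ⇒ m₄ = 21580.35880
m₂² = 5746.48225
β₂ = m₄/m₂² = 21580.35880 / 5746.48225 ≈ 3.7554

3.7554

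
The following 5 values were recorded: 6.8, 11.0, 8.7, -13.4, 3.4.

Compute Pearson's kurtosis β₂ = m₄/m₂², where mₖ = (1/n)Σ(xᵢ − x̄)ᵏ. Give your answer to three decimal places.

2.856

x̄ = 3.3000
Σ(xᵢ − x̄)² = 379.6000 ⇒ m₂ = 75.92000
Σ(xᵢ − x̄)⁴ = 82295.3044 ⇒ m₄ = 16459.06088
m₂² = 5763.84640
β₂ = m₄/m₂² = 16459.06088 / 5763.84640 ≈ 2.856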